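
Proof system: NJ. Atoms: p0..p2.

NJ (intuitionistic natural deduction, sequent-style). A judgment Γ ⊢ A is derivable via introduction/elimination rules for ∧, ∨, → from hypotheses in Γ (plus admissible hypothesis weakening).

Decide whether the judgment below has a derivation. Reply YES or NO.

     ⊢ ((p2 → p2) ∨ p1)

Derivation (root first):
[∨I₁]  ⊢ ((p2 → p2) ∨ p1)
  [→I]  ⊢ (p2 → p2)
    [Ax] p2 ⊢ p2

Result: YES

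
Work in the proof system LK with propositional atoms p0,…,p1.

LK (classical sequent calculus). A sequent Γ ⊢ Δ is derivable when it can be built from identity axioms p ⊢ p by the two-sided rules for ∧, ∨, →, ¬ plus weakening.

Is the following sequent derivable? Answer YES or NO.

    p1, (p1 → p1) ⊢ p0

Enumerate valuations to refute Γ ⊢ Δ:
  v=00: Γ:[p1=F, (p1 → p1)=T] Δ:[p0=F] refutes=False
  v=01: Γ:[p1=T, (p1 → p1)=T] Δ:[p0=F] refutes=True  ← countermodel

Result: NO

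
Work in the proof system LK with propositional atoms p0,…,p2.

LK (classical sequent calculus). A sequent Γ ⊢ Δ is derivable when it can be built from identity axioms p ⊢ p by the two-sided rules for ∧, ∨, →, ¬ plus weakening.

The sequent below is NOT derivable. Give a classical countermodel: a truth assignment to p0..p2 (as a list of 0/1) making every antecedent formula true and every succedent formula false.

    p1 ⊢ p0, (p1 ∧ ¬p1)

Truth-table refutation:
  v=000: Γ:[p1=F] Δ:[p0=F, (p1 ∧ ¬p1)=F] refutes=False
  v=001: Γ:[p1=F] Δ:[p0=F, (p1 ∧ ¬p1)=F] refutes=False
  v=010: Γ:[p1=T] Δ:[p0=F, (p1 ∧ ¬p1)=F] refutes=True  ← countermodel

Result: [0, 1, 0]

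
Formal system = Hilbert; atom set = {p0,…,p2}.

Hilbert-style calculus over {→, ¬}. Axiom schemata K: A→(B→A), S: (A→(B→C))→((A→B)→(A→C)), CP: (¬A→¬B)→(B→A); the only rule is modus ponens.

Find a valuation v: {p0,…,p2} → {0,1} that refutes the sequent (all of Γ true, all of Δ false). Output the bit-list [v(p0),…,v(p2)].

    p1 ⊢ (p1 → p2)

Truth-table refutation:
  v=000: Γ:[p1=F] Δ:[(p1 → p2)=T] refutes=False
  v=001: Γ:[p1=F] Δ:[(p1 → p2)=T] refutes=False
  v=010: Γ:[p1=T] Δ:[(p1 → p2)=F] refutes=True  ← countermodel

Result: [0, 1, 0]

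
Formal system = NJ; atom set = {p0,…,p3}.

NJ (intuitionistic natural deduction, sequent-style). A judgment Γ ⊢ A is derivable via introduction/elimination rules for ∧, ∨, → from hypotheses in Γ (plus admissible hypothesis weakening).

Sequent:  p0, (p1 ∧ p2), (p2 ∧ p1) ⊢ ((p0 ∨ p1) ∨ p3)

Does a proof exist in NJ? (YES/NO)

Derivation (root first):
[∨I₁] p0, (p1 ∧ p2), (p2 ∧ p1) ⊢ ((p0 ∨ p1) ∨ p3)
  [Wk] p0, (p1 ∧ p2), (p2 ∧ p1) ⊢ (p0 ∨ p1)
    [Wk] p0, (p1 ∧ p2) ⊢ (p0 ∨ p1)
      [∨I₁] p0 ⊢ (p0 ∨ p1)
        [Ax] p0 ⊢ p0

Result: YES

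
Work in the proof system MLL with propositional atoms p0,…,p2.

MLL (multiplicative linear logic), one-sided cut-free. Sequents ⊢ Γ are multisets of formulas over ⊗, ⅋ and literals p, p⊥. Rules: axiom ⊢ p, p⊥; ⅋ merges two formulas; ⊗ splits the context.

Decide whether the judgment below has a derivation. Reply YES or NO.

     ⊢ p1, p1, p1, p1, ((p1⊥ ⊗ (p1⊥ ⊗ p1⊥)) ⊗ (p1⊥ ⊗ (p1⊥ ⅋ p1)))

Derivation (root first):
[⊗]  ⊢ p1, p1, p1, p1, ((p1⊥ ⊗ (p1⊥ ⊗ p1⊥)) ⊗ (p1⊥ ⊗ (p1⊥ ⅋ p1)))
  [⊗]  ⊢ p1, p1, p1, (p1⊥ ⊗ (p1⊥ ⊗ p1⊥))
    [Ax]  ⊢ p1, p1⊥
    [⊗]  ⊢ p1, p1, (p1⊥ ⊗ p1⊥)
      [Ax]  ⊢ p1, p1⊥
      [Ax]  ⊢ p1, p1⊥
  [⊗]  ⊢ p1, (p1⊥ ⊗ (p1⊥ ⅋ p1))
    [Ax]  ⊢ p1, p1⊥
    [⅋]  ⊢ (p1⊥ ⅋ p1)
      [Ax]  ⊢ p1, p1⊥

Result: YES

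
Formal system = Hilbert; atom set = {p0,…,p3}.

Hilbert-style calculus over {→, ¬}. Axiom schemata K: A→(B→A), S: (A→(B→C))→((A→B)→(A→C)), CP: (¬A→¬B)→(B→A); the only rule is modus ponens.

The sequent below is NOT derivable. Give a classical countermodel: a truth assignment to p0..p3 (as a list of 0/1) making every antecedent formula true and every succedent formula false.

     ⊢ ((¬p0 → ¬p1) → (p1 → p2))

Enumerate valuations to refute Γ ⊢ Δ:
  v=0000: Γ:[] Δ:[((¬p0 → ¬p1) → (p1 → p2))=T] refutes=False
  v=0001: Γ:[] Δ:[((¬p0 → ¬p1) → (p1 → p2))=T] refutes=False
  v=0010: Γ:[] Δ:[((¬p0 → ¬p1) → (p1 → p2))=T] refutes=False
  v=0011: Γ:[] Δ:[((¬p0 → ¬p1) → (p1 → p2))=T] refutes=False
  v=0100: Γ:[] Δ:[((¬p0 → ¬p1) → (p1 → p2))=T] refutes=False
  v=0101: Γ:[] Δ:[((¬p0 → ¬p1) → (p1 → p2))=T] refutes=False
  v=0110: Γ:[] Δ:[((¬p0 → ¬p1) → (p1 → p2))=T] refutes=False
  v=0111: Γ:[] Δ:[((¬p0 → ¬p1) → (p1 → p2))=T] refutes=False
  v=1000: Γ:[] Δ:[((¬p0 → ¬p1) → (p1 → p2))=T] refutes=False
  v=1001: Γ:[] Δ:[((¬p0 → ¬p1) → (p1 → p2))=T] refutes=False
  v=1010: Γ:[] Δ:[((¬p0 → ¬p1) → (p1 → p2))=T] refutes=False
  v=1011: Γ:[] Δ:[((¬p0 → ¬p1) → (p1 → p2))=T] refutes=False
  v=1100: Γ:[] Δ:[((¬p0 → ¬p1) → (p1 → p2))=F] refutes=True  ← countermodel

Result: [1, 1, 0, 0]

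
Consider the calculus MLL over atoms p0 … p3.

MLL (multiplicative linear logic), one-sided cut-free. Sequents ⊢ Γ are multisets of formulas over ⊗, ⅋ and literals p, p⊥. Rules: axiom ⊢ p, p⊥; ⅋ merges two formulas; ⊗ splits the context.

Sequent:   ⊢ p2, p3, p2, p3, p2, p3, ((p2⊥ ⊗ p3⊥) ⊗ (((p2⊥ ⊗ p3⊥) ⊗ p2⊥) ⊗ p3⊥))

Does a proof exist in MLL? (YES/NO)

Derivation (root first):
[⊗]  ⊢ p2, p3, p2, p3, p2, p3, ((p2⊥ ⊗ p3⊥) ⊗ (((p2⊥ ⊗ p3⊥) ⊗ p2⊥) ⊗ p3⊥))
  [⊗]  ⊢ p2, p3, (p2⊥ ⊗ p3⊥)
    [Ax]  ⊢ p2, p2⊥
    [Ax]  ⊢ p3, p3⊥
  [⊗]  ⊢ p2, p3, p2, p3, (((p2⊥ ⊗ p3⊥) ⊗ p2⊥) ⊗ p3⊥)
    [⊗]  ⊢ p2, p3, p2, ((p2⊥ ⊗ p3⊥) ⊗ p2⊥)
      [⊗]  ⊢ p2, p3, (p2⊥ ⊗ p3⊥)
        [Ax]  ⊢ p2, p2⊥
        [Ax]  ⊢ p3, p3⊥
      [Ax]  ⊢ p2, p2⊥
    [Ax]  ⊢ p3, p3⊥

Result: YES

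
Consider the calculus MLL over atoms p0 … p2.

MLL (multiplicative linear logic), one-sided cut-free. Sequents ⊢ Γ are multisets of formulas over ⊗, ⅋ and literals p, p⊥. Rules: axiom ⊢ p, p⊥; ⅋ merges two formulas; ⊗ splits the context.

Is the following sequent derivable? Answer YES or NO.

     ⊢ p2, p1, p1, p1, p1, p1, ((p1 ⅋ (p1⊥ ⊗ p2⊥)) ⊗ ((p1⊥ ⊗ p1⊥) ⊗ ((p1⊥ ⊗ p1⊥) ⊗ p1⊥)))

Derivation (root first):
[⊗]  ⊢ p2, p1, p1, p1, p1, p1, ((p1 ⅋ (p1⊥ ⊗ p2⊥)) ⊗ ((p1⊥ ⊗ p1⊥) ⊗ ((p1⊥ ⊗ p1⊥) ⊗ p1⊥)))
  [⅋]  ⊢ p2, (p1 ⅋ (p1⊥ ⊗ p2⊥))
    [⊗]  ⊢ p1, p2, (p1⊥ ⊗ p2⊥)
      [Ax]  ⊢ p1, p1⊥
      [Ax]  ⊢ p2, p2⊥
  [⊗]  ⊢ p1, p1, p1, p1, p1, ((p1⊥ ⊗ p1⊥) ⊗ ((p1⊥ ⊗ p1⊥) ⊗ p1⊥))
    [⊗]  ⊢ p1, p1, (p1⊥ ⊗ p1⊥)
      [Ax]  ⊢ p1, p1⊥
      [Ax]  ⊢ p1, p1⊥
    [⊗]  ⊢ p1, p1, p1, ((p1⊥ ⊗ p1⊥) ⊗ p1⊥)
      [⊗]  ⊢ p1, p1, (p1⊥ ⊗ p1⊥)
        [Ax]  ⊢ p1, p1⊥
        [Ax]  ⊢ p1, p1⊥
      [Ax]  ⊢ p1, p1⊥

Result: YES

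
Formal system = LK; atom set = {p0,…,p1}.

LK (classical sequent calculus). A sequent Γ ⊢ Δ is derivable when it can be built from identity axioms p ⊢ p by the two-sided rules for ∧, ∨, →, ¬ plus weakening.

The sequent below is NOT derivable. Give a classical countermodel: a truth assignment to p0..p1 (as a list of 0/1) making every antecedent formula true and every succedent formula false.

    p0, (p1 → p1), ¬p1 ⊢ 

Truth-table refutation:
  v=00: Γ:[p0=F, (p1 → p1)=T, ¬p1=T] Δ:[] refutes=False
  v=01: Γ:[p0=F, (p1 → p1)=T, ¬p1=F] Δ:[] refutes=False
  v=10: Γ:[p0=T, (p1 → p1)=T, ¬p1=T] Δ:[] refutes=True  ← countermodel

Result: [1, 0]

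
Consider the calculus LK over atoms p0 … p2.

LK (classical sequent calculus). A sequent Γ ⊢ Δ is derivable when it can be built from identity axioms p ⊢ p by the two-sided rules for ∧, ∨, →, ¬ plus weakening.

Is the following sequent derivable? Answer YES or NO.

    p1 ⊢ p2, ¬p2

Derivation (root first):
[WL] p1 ⊢ p2, ¬p2
  [¬R]  ⊢ p2, ¬p2
    [Ax] p2 ⊢ p2

Result: YES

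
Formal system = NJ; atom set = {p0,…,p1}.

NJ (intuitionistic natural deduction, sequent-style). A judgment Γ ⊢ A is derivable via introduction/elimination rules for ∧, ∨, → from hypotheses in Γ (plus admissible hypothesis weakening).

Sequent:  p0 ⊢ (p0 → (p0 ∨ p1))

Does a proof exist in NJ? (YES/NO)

Derivation trace:
[Wk] p0 ⊢ (p0 → (p0 ∨ p1))
  [→I]  ⊢ (p0 → (p0 ∨ p1))
    [∨I₁] p0 ⊢ (p0 ∨ p1)
      [Ax] p0 ⊢ p0

Result: YES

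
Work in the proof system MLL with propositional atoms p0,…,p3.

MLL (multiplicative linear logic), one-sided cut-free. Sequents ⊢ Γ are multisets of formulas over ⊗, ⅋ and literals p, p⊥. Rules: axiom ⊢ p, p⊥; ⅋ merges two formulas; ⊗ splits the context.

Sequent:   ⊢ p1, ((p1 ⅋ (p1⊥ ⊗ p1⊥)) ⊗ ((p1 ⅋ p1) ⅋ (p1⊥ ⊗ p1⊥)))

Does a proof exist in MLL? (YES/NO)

Derivation (root first):
[⊗]  ⊢ p1, ((p1 ⅋ (p1⊥ ⊗ p1⊥)) ⊗ ((p1 ⅋ p1) ⅋ (p1⊥ ⊗ p1⊥)))
  [⅋]  ⊢ p1, (p1 ⅋ (p1⊥ ⊗ p1⊥))
    [⊗]  ⊢ p1, p1, (p1⊥ ⊗ p1⊥)
      [Ax]  ⊢ p1, p1⊥
      [Ax]  ⊢ p1, p1⊥
  [⅋]  ⊢ ((p1 ⅋ p1) ⅋ (p1⊥ ⊗ p1⊥))
    [⅋]  ⊢ (p1⊥ ⊗ p1⊥), (p1 ⅋ p1)
      [⊗]  ⊢ p1, p1, (p1⊥ ⊗ p1⊥)
        [Ax]  ⊢ p1, p1⊥
        [Ax]  ⊢ p1, p1⊥

Result: YES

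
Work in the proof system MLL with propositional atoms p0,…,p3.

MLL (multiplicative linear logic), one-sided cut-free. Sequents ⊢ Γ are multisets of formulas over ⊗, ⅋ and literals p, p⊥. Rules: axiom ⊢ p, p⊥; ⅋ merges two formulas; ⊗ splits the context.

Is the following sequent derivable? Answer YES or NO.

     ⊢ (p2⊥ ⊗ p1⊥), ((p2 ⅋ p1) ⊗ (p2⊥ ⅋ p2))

Derivation trace:
[⊗]  ⊢ (p2⊥ ⊗ p1⊥), ((p2 ⅋ p1) ⊗ (p2⊥ ⅋ p2))
  [⅋]  ⊢ (p2⊥ ⊗ p1⊥), (p2 ⅋ p1)
    [⊗]  ⊢ p2, p1, (p2⊥ ⊗ p1⊥)
      [Ax]  ⊢ p2, p2⊥
      [Ax]  ⊢ p1, p1⊥
  [⅋]  ⊢ (p2⊥ ⅋ p2)
    [Ax]  ⊢ p2, p2⊥

Result: YES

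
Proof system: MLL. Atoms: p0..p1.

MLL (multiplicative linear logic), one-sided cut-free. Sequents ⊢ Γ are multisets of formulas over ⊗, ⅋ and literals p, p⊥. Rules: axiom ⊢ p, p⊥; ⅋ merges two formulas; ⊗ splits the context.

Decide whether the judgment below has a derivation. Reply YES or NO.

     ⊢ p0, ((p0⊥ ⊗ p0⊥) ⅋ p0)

Derivation trace:
[⅋]  ⊢ p0, ((p0⊥ ⊗ p0⊥) ⅋ p0)
  [⊗]  ⊢ p0, p0, (p0⊥ ⊗ p0⊥)
    [Ax]  ⊢ p0, p0⊥
    [Ax]  ⊢ p0, p0⊥

Result: YES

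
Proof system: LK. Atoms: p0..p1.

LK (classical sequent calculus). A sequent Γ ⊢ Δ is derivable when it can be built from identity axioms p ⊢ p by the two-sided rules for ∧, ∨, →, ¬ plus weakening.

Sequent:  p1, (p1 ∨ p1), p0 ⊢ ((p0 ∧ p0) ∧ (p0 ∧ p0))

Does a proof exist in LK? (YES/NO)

Proof tree:
[∧R] p1, (p1 ∨ p1), p0 ⊢ ((p0 ∧ p0) ∧ (p0 ∧ p0))
  [WL] p0, p1 ⊢ (p0 ∧ p0)
    [∧R] p0 ⊢ (p0 ∧ p0)
      [Ax] p0 ⊢ p0
      [Ax] p0 ⊢ p0
  [∨L] p0, (p1 ∨ p1) ⊢ (p0 ∧ p0)
    [WL] p0, p1 ⊢ (p0 ∧ p0)
      [∧R] p0 ⊢ (p0 ∧ p0)
        [Ax] p0 ⊢ p0
        [Ax] p0 ⊢ p0
    [WL] p0, p1 ⊢ (p0 ∧ p0)
      [∧R] p0 ⊢ (p0 ∧ p0)
        [Ax] p0 ⊢ p0
        [Ax] p0 ⊢ p0

Result: YES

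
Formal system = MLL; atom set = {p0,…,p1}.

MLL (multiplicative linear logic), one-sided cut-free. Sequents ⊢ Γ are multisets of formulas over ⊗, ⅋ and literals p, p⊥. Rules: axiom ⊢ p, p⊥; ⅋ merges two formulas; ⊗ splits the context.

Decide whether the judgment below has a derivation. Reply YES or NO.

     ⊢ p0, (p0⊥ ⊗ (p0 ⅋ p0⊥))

Proof tree:
[⊗]  ⊢ p0, (p0⊥ ⊗ (p0 ⅋ p0⊥))
  [Ax]  ⊢ p0, p0⊥
  [⅋]  ⊢ (p0 ⅋ p0⊥)
    [Ax]  ⊢ p0, p0⊥

Result: YES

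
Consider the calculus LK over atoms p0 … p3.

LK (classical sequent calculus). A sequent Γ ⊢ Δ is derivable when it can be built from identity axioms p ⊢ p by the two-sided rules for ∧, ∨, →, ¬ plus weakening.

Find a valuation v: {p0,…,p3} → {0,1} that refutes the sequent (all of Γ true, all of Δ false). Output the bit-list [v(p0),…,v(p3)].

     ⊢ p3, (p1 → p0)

Truth-table refutation:
  v=0000: Γ:[] Δ:[p3=F, (p1 → p0)=T] refutes=False
  v=0001: Γ:[] Δ:[p3=T, (p1 → p0)=T] refutes=False
  v=0010: Γ:[] Δ:[p3=F, (p1 → p0)=T] refutes=False
  v=0011: Γ:[] Δ:[p3=T, (p1 → p0)=T] refutes=False
  v=0100: Γ:[] Δ:[p3=F, (p1 → p0)=F] refutes=True  ← countermodel

Result: [0, 1, 0, 0]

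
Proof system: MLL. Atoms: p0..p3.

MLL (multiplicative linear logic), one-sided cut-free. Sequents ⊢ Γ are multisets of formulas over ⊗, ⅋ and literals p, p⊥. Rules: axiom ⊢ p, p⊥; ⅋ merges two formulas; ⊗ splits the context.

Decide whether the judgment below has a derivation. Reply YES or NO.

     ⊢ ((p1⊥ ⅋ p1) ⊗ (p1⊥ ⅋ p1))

Derivation trace:
[⊗]  ⊢ ((p1⊥ ⅋ p1) ⊗ (p1⊥ ⅋ p1))
  [⅋]  ⊢ (p1⊥ ⅋ p1)
    [Ax]  ⊢ p1, p1⊥
  [⅋]  ⊢ (p1⊥ ⅋ p1)
    [Ax]  ⊢ p1, p1⊥

Result: YES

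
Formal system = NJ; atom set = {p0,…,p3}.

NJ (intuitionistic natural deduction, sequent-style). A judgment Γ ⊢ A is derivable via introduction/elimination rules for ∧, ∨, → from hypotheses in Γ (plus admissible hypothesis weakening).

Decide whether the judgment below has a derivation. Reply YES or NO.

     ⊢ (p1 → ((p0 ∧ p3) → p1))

Proof tree:
[→I]  ⊢ (p1 → ((p0 ∧ p3) → p1))
  [→I] p1 ⊢ ((p0 ∧ p3) → p1)
    [Wk] p1, (p0 ∧ p3) ⊢ p1
      [Ax] p1 ⊢ p1

Result: YES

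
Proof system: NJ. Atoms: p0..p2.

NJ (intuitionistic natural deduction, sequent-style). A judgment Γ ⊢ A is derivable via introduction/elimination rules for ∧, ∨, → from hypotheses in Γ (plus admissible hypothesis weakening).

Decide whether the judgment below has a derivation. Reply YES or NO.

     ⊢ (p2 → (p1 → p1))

Derivation (root first):
[→I]  ⊢ (p2 → (p1 → p1))
  [→I] p2 ⊢ (p1 → p1)
    [Wk] p1, p2 ⊢ p1
      [Ax] p1 ⊢ p1

Result: YES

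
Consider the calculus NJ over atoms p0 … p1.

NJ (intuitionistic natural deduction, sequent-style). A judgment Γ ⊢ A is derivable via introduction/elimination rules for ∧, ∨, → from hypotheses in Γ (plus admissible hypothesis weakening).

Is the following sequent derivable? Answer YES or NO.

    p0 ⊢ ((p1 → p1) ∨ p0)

Derivation trace:
[∨I₁] p0 ⊢ ((p1 → p1) ∨ p0)
  [Wk] p0 ⊢ (p1 → p1)
    [→I]  ⊢ (p1 → p1)
      [Ax] p1 ⊢ p1

Result: YES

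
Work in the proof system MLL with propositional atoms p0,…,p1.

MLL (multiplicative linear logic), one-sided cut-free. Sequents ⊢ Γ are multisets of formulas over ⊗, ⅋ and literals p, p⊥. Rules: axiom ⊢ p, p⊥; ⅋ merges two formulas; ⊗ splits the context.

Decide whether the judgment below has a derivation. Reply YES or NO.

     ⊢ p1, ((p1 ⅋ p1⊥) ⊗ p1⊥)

Derivation (root first):
[⊗]  ⊢ p1, ((p1 ⅋ p1⊥) ⊗ p1⊥)
  [⅋]  ⊢ (p1 ⅋ p1⊥)
    [Ax]  ⊢ p1, p1⊥
  [Ax]  ⊢ p1, p1⊥

Result: YES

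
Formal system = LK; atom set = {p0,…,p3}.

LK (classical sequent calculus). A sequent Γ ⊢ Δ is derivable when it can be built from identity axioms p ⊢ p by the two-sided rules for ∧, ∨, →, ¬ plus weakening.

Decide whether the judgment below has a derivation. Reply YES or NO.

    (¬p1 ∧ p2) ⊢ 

Truth-table refutation:
  v=0000: Γ:[(¬p1 ∧ p2)=F] Δ:[] refutes=False
  v=0001: Γ:[(¬p1 ∧ p2)=F] Δ:[] refutes=False
  v=0010: Γ:[(¬p1 ∧ p2)=T] Δ:[] refutes=True  ← countermodel

Result: NO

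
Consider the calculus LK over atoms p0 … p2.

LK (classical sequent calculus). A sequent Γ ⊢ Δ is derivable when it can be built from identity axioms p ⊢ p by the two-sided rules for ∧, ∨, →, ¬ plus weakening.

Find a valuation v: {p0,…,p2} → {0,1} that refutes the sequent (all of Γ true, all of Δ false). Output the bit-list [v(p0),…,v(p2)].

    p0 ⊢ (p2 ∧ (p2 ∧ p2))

Search for a countermodel by truth-table:
  v=000: Γ:[p0=F] Δ:[(p2 ∧ (p2 ∧ p2))=F] refutes=False
  v=001: Γ:[p0=F] Δ:[(p2 ∧ (p2 ∧ p2))=T] refutes=False
  v=010: Γ:[p0=F] Δ:[(p2 ∧ (p2 ∧ p2))=F] refutes=False
  v=011: Γ:[p0=F] Δ:[(p2 ∧ (p2 ∧ p2))=T] refutes=False
  v=100: Γ:[p0=T] Δ:[(p2 ∧ (p2 ∧ p2))=F] refutes=True  ← countermodel

Result: [1, 0, 0]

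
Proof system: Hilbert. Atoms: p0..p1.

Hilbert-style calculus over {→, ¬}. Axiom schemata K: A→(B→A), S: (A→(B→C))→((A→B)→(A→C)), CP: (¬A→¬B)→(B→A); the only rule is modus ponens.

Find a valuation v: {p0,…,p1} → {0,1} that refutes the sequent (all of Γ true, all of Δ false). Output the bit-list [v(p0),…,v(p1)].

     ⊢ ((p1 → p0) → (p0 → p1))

Search for a countermodel by truth-table:
  v=00: Γ:[] Δ:[((p1 → p0) → (p0 → p1))=T] refutes=False
  v=01: Γ:[] Δ:[((p1 → p0) → (p0 → p1))=T] refutes=False
  v=10: Γ:[] Δ:[((p1 → p0) → (p0 → p1))=F] refutes=True  ← countermodel

Result: [1, 0]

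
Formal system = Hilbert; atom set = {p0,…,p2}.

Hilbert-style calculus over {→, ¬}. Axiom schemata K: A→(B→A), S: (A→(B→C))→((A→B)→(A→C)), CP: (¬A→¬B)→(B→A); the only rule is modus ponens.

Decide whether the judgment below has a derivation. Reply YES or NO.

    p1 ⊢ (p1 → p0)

Truth-table refutation:
  v=000: Γ:[p1=F] Δ:[(p1 → p0)=T] refutes=False
  v=001: Γ:[p1=F] Δ:[(p1 → p0)=T] refutes=False
  v=010: Γ:[p1=T] Δ:[(p1 → p0)=F] refutes=True  ← countermodel

Result: NO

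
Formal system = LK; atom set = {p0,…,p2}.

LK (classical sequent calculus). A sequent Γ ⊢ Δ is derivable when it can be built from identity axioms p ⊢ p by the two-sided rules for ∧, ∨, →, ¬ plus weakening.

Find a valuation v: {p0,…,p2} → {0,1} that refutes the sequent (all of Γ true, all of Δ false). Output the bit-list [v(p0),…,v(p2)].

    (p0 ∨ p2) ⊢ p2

Truth-table refutation:
  v=000: Γ:[(p0 ∨ p2)=F] Δ:[p2=F] refutes=False
  v=001: Γ:[(p0 ∨ p2)=T] Δ:[p2=T] refutes=False
  v=010: Γ:[(p0 ∨ p2)=F] Δ:[p2=F] refutes=False
  v=011: Γ:[(p0 ∨ p2)=T] Δ:[p2=T] refutes=False
  v=100: Γ:[(p0 ∨ p2)=T] Δ:[p2=F] refutes=True  ← countermodel

Result: [1, 0, 0]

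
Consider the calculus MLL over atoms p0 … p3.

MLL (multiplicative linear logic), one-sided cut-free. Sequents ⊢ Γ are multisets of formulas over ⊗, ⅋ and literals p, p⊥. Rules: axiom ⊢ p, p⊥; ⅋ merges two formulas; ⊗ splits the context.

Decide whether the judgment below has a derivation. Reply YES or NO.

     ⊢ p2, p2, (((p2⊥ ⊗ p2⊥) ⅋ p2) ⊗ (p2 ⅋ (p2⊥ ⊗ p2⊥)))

Proof tree:
[⊗]  ⊢ p2, p2, (((p2⊥ ⊗ p2⊥) ⅋ p2) ⊗ (p2 ⅋ (p2⊥ ⊗ p2⊥)))
  [⅋]  ⊢ p2, ((p2⊥ ⊗ p2⊥) ⅋ p2)
    [⊗]  ⊢ p2, p2, (p2⊥ ⊗ p2⊥)
      [Ax]  ⊢ p2, p2⊥
      [Ax]  ⊢ p2, p2⊥
  [⅋]  ⊢ p2, (p2 ⅋ (p2⊥ ⊗ p2⊥))
    [⊗]  ⊢ p2, p2, (p2⊥ ⊗ p2⊥)
      [Ax]  ⊢ p2, p2⊥
      [Ax]  ⊢ p2, p2⊥

Result: YES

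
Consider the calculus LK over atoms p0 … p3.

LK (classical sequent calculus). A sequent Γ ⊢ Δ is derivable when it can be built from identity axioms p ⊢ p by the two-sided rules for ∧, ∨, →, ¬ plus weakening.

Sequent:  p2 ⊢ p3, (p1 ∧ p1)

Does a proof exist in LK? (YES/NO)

Truth-table refutation:
  v=0000: Γ:[p2=F] Δ:[p3=F, (p1 ∧ p1)=F] refutes=False
  v=0001: Γ:[p2=F] Δ:[p3=T, (p1 ∧ p1)=F] refutes=False
  v=0010: Γ:[p2=T] Δ:[p3=F, (p1 ∧ p1)=F] refutes=True  ← countermodel

Result: NO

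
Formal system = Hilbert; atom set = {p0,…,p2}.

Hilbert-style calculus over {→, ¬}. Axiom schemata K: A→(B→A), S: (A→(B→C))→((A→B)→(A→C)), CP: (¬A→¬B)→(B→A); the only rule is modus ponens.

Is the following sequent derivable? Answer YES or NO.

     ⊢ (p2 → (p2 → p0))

Search for a countermodel by truth-table:
  v=000: Γ:[] Δ:[(p2 → (p2 → p0))=T] refutes=False
  v=001: Γ:[] Δ:[(p2 → (p2 → p0))=F] refutes=True  ← countermodel

Result: NO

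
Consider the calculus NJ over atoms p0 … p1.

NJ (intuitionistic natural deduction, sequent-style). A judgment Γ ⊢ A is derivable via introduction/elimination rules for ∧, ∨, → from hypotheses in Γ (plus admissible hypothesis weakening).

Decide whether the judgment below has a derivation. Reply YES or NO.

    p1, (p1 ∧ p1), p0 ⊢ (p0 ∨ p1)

Derivation (root first):
[∨I₂] p1, (p1 ∧ p1), p0 ⊢ (p0 ∨ p1)
  [Wk] p1, (p1 ∧ p1), p0 ⊢ p1
    [Wk] p1, (p1 ∧ p1) ⊢ p1
      [Ax] p1 ⊢ p1

Result: YES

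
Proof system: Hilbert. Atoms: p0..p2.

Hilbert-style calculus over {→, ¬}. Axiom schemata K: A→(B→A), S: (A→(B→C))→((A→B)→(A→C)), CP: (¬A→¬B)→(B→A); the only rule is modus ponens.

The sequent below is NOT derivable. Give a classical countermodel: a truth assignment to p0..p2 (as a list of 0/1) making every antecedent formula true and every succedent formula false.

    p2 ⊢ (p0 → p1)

Truth-table refutation:
  v=000: Γ:[p2=F] Δ:[(p0 → p1)=T] refutes=False
  v=001: Γ:[p2=T] Δ:[(p0 → p1)=T] refutes=False
  v=010: Γ:[p2=F] Δ:[(p0 → p1)=T] refutes=False
  v=011: Γ:[p2=T] Δ:[(p0 → p1)=T] refutes=False
  v=100: Γ:[p2=F] Δ:[(p0 → p1)=F] refutes=False
  v=101: Γ:[p2=T] Δ:[(p0 → p1)=F] refutes=True  ← countermodel

Result: [1, 0, 1]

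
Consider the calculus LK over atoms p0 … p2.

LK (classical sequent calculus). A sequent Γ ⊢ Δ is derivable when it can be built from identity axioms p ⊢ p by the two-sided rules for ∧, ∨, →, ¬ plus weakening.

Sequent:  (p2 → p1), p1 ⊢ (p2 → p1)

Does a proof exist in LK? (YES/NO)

Derivation trace:
[WL] (p2 → p1), p1 ⊢ (p2 → p1)
  [→R] (p2 → p1) ⊢ (p2 → p1)
    [→L] p2, (p2 → p1) ⊢ p1
      [Ax] p2 ⊢ p2
      [Ax] p1 ⊢ p1

Result: YES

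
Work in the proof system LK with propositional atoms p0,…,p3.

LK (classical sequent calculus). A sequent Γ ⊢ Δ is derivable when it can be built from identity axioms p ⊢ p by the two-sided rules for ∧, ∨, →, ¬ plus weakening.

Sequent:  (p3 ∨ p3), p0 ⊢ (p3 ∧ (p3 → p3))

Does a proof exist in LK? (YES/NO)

Derivation trace:
[∧R] (p3 ∨ p3), p0 ⊢ (p3 ∧ (p3 → p3))
  [WL] (p3 ∨ p3), p0 ⊢ p3
    [∨L] (p3 ∨ p3) ⊢ p3
      [Ax] p3 ⊢ p3
      [Ax] p3 ⊢ p3
  [→R]  ⊢ (p3 → p3)
    [Ax] p3 ⊢ p3

Result: YES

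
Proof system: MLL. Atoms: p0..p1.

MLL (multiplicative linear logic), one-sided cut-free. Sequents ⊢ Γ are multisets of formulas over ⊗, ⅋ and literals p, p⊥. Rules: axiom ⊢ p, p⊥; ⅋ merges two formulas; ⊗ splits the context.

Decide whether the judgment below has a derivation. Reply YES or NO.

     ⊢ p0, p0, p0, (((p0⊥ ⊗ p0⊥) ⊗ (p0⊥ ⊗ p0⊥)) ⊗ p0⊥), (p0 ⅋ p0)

Proof tree:
[⅋]  ⊢ p0, p0, p0, (((p0⊥ ⊗ p0⊥) ⊗ (p0⊥ ⊗ p0⊥)) ⊗ p0⊥), (p0 ⅋ p0)
  [⊗]  ⊢ p0, p0, p0, p0, p0, (((p0⊥ ⊗ p0⊥) ⊗ (p0⊥ ⊗ p0⊥)) ⊗ p0⊥)
    [⊗]  ⊢ p0, p0, p0, p0, ((p0⊥ ⊗ p0⊥) ⊗ (p0⊥ ⊗ p0⊥))
      [⊗]  ⊢ p0, p0, (p0⊥ ⊗ p0⊥)
        [Ax]  ⊢ p0, p0⊥
        [Ax]  ⊢ p0, p0⊥
      [⊗]  ⊢ p0, p0, (p0⊥ ⊗ p0⊥)
        [Ax]  ⊢ p0, p0⊥
        [Ax]  ⊢ p0, p0⊥
    [Ax]  ⊢ p0, p0⊥

Result: YES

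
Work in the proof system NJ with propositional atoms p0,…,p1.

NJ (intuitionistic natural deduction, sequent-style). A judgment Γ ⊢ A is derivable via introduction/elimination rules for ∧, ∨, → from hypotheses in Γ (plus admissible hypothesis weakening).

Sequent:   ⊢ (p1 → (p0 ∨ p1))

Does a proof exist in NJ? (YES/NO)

Derivation (root first):
[→I]  ⊢ (p1 → (p0 ∨ p1))
  [∨I₂] p1 ⊢ (p0 ∨ p1)
    [Ax] p1 ⊢ p1

Result: YES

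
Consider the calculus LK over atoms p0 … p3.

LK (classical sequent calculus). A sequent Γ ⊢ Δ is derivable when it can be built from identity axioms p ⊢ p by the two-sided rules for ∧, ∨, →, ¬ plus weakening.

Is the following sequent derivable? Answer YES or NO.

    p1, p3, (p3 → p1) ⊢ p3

Derivation trace:
[→L] p1, p3, (p3 → p1) ⊢ p3
  [WL] p3, p1 ⊢ p3
    [Ax] p3 ⊢ p3
  [WL] p3, p1 ⊢ p3
    [Ax] p3 ⊢ p3

Result: YES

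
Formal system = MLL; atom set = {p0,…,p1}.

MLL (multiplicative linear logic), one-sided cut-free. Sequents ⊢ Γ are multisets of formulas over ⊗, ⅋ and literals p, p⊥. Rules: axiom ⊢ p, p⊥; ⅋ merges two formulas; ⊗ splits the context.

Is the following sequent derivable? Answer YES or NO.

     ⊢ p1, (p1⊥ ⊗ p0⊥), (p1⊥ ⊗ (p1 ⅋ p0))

Derivation trace:
[⊗]  ⊢ p1, (p1⊥ ⊗ p0⊥), (p1⊥ ⊗ (p1 ⅋ p0))
  [Ax]  ⊢ p1, p1⊥
  [⅋]  ⊢ (p1⊥ ⊗ p0⊥), (p1 ⅋ p0)
    [⊗]  ⊢ p1, p0, (p1⊥ ⊗ p0⊥)
      [Ax]  ⊢ p1, p1⊥
      [Ax]  ⊢ p0, p0⊥

Result: YES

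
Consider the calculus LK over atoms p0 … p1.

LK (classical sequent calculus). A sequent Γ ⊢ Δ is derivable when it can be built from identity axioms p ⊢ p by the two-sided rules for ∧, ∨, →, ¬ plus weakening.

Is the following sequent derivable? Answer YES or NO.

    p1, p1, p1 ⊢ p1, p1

Proof tree:
[WL] p1, p1, p1 ⊢ p1, p1
  [WR] p1, p1 ⊢ p1, p1
    [WL] p1, p1 ⊢ p1
      [Ax] p1 ⊢ p1

Result: YES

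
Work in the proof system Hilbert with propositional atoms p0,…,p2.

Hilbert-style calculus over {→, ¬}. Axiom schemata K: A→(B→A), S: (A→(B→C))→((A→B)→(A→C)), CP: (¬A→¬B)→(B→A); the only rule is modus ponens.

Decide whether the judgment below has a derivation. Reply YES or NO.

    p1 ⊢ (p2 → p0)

Enumerate valuations to refute Γ ⊢ Δ:
  v=000: Γ:[p1=F] Δ:[(p2 → p0)=T] refutes=False
  v=001: Γ:[p1=F] Δ:[(p2 → p0)=F] refutes=False
  v=010: Γ:[p1=T] Δ:[(p2 → p0)=T] refutes=False
  v=011: Γ:[p1=T] Δ:[(p2 → p0)=F] refutes=True  ← countermodel

Result: NO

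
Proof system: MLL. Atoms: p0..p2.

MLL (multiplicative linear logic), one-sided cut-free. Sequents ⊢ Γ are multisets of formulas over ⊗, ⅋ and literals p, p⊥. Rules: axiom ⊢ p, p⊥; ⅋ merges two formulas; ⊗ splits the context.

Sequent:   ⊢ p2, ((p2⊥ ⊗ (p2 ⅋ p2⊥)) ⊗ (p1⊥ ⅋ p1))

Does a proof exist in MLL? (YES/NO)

Derivation (root first):
[⊗]  ⊢ p2, ((p2⊥ ⊗ (p2 ⅋ p2⊥)) ⊗ (p1⊥ ⅋ p1))
  [⊗]  ⊢ p2, (p2⊥ ⊗ (p2 ⅋ p2⊥))
    [Ax]  ⊢ p2, p2⊥
    [⅋]  ⊢ (p2 ⅋ p2⊥)
      [Ax]  ⊢ p2, p2⊥
  [⅋]  ⊢ (p1⊥ ⅋ p1)
    [Ax]  ⊢ p1, p1⊥

Result: YES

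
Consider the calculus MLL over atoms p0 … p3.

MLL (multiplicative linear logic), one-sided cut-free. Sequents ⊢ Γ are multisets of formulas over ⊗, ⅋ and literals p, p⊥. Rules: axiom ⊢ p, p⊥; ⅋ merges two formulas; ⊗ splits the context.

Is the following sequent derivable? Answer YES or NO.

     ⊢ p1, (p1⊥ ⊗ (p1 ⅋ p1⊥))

Derivation trace:
[⊗]  ⊢ p1, (p1⊥ ⊗ (p1 ⅋ p1⊥))
  [Ax]  ⊢ p1, p1⊥
  [⅋]  ⊢ (p1 ⅋ p1⊥)
    [Ax]  ⊢ p1, p1⊥

Result: YES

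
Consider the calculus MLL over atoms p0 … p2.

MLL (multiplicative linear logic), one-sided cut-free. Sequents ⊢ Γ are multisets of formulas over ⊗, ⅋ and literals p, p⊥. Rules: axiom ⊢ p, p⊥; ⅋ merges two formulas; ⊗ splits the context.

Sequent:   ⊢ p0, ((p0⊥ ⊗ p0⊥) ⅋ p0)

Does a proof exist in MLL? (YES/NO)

Derivation trace:
[⅋]  ⊢ p0, ((p0⊥ ⊗ p0⊥) ⅋ p0)
  [⊗]  ⊢ p0, p0, (p0⊥ ⊗ p0⊥)
    [Ax]  ⊢ p0, p0⊥
    [Ax]  ⊢ p0, p0⊥

Result: YES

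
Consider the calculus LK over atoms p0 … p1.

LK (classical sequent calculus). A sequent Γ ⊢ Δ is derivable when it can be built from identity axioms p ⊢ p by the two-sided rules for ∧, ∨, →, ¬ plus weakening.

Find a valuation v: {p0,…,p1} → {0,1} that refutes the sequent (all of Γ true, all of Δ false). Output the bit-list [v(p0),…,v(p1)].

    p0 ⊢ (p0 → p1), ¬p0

Enumerate valuations to refute Γ ⊢ Δ:
  v=00: Γ:[p0=F] Δ:[(p0 → p1)=T, ¬p0=T] refutes=False
  v=01: Γ:[p0=F] Δ:[(p0 → p1)=T, ¬p0=T] refutes=False
  v=10: Γ:[p0=T] Δ:[(p0 → p1)=F, ¬p0=F] refutes=True  ← countermodel

Result: [1, 0]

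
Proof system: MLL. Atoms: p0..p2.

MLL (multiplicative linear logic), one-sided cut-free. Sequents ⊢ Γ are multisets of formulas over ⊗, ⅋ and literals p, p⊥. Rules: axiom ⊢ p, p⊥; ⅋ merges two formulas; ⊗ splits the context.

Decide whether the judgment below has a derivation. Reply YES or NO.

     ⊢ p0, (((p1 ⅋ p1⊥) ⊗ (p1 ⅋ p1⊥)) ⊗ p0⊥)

Derivation trace:
[⊗]  ⊢ p0, (((p1 ⅋ p1⊥) ⊗ (p1 ⅋ p1⊥)) ⊗ p0⊥)
  [⊗]  ⊢ ((p1 ⅋ p1⊥) ⊗ (p1 ⅋ p1⊥))
    [⅋]  ⊢ (p1 ⅋ p1⊥)
      [Ax]  ⊢ p1, p1⊥
    [⅋]  ⊢ (p1 ⅋ p1⊥)
      [Ax]  ⊢ p1, p1⊥
  [Ax]  ⊢ p0, p0⊥

Result: YES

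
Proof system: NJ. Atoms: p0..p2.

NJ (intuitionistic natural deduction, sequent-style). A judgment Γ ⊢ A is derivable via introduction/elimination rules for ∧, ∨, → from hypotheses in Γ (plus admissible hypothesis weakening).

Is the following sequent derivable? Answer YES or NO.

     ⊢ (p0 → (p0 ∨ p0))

Derivation (root first):
[→I]  ⊢ (p0 → (p0 ∨ p0))
  [∨I₁] p0 ⊢ (p0 ∨ p0)
    [Ax] p0 ⊢ p0

Result: YES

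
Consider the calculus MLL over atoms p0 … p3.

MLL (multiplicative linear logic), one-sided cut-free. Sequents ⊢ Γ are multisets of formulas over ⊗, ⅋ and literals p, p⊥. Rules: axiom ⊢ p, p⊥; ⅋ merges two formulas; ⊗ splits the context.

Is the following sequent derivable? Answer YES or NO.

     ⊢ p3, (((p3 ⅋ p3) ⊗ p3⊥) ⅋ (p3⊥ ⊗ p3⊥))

Proof tree:
[⅋]  ⊢ p3, (((p3 ⅋ p3) ⊗ p3⊥) ⅋ (p3⊥ ⊗ p3⊥))
  [⊗]  ⊢ (p3⊥ ⊗ p3⊥), p3, ((p3 ⅋ p3) ⊗ p3⊥)
    [⅋]  ⊢ (p3⊥ ⊗ p3⊥), (p3 ⅋ p3)
      [⊗]  ⊢ p3, p3, (p3⊥ ⊗ p3⊥)
        [Ax]  ⊢ p3, p3⊥
        [Ax]  ⊢ p3, p3⊥
    [Ax]  ⊢ p3, p3⊥

Result: YES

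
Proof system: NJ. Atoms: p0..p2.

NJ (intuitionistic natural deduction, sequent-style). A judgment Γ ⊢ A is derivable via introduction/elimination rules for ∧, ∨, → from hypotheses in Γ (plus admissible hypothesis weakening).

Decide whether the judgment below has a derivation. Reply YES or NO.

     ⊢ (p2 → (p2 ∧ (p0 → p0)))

Derivation (root first):
[→I]  ⊢ (p2 → (p2 ∧ (p0 → p0)))
  [∧I] p2 ⊢ (p2 ∧ (p0 → p0))
    [Ax] p2 ⊢ p2
    [→I]  ⊢ (p0 → p0)
      [Ax] p0 ⊢ p0

Result: YES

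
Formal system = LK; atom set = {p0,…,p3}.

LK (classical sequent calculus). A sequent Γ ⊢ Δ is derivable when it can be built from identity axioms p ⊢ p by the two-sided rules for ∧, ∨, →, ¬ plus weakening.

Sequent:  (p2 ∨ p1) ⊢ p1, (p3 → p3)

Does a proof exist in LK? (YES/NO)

Proof tree:
[∨L] (p2 ∨ p1) ⊢ p1, (p3 → p3)
  [WL] p2 ⊢ (p3 → p3)
    [→R]  ⊢ (p3 → p3)
      [Ax] p3 ⊢ p3
  [Ax] p1 ⊢ p1

Result: YES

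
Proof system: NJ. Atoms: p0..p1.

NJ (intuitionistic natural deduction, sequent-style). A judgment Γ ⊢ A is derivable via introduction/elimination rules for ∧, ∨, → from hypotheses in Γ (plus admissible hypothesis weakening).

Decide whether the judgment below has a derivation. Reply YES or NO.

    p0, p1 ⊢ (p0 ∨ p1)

Derivation trace:
[Wk] p0, p1 ⊢ (p0 ∨ p1)
  [∨I₁] p0 ⊢ (p0 ∨ p1)
    [Ax] p0 ⊢ p0

Result: YES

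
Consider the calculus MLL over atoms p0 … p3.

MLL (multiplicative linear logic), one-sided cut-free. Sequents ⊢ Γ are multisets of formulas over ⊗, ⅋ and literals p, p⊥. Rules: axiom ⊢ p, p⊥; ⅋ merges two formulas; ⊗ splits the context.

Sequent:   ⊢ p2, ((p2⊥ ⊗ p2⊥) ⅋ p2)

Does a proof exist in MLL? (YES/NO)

Proof tree:
[⅋]  ⊢ p2, ((p2⊥ ⊗ p2⊥) ⅋ p2)
  [⊗]  ⊢ p2, p2, (p2⊥ ⊗ p2⊥)
    [Ax]  ⊢ p2, p2⊥
    [Ax]  ⊢ p2, p2⊥

Result: YES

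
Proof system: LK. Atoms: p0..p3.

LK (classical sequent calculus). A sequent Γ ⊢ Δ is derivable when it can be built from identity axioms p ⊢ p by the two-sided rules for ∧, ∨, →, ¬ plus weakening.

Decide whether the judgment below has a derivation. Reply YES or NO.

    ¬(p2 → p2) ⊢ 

Derivation (root first):
[¬L] ¬(p2 → p2) ⊢ 
  [→R]  ⊢ (p2 → p2)
    [Ax] p2 ⊢ p2

Result: YES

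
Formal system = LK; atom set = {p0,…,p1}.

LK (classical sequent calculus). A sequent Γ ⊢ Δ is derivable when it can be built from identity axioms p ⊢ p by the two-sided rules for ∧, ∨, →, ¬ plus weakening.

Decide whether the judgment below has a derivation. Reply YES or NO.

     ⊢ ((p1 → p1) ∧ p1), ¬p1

Proof tree:
[¬R]  ⊢ ((p1 → p1) ∧ p1), ¬p1
  [∧R] p1 ⊢ ((p1 → p1) ∧ p1)
    [→R]  ⊢ (p1 → p1)
      [Ax] p1 ⊢ p1
    [Ax] p1 ⊢ p1

Result: YES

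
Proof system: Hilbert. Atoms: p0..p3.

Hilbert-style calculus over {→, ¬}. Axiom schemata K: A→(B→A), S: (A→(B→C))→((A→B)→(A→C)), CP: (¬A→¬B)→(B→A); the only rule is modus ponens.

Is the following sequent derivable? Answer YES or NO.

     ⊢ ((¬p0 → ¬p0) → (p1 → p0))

Truth-table refutation:
  v=0000: Γ:[] Δ:[((¬p0 → ¬p0) → (p1 → p0))=T] refutes=False
  v=0001: Γ:[] Δ:[((¬p0 → ¬p0) → (p1 → p0))=T] refutes=False
  v=0010: Γ:[] Δ:[((¬p0 → ¬p0) → (p1 → p0))=T] refutes=False
  v=0011: Γ:[] Δ:[((¬p0 → ¬p0) → (p1 → p0))=T] refutes=False
  v=0100: Γ:[] Δ:[((¬p0 → ¬p0) → (p1 → p0))=F] refutes=True  ← countermodel

Result: NO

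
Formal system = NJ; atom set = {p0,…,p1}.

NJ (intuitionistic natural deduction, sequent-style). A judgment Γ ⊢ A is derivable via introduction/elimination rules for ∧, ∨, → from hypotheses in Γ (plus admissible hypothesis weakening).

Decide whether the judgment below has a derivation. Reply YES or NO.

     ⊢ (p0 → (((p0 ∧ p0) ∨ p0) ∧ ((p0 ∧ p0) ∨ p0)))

Derivation (root first):
[→I]  ⊢ (p0 → (((p0 ∧ p0) ∨ p0) ∧ ((p0 ∧ p0) ∨ p0)))
  [∧I] p0 ⊢ (((p0 ∧ p0) ∨ p0) ∧ ((p0 ∧ p0) ∨ p0))
    [∨I₁] p0 ⊢ ((p0 ∧ p0) ∨ p0)
      [∧I] p0 ⊢ (p0 ∧ p0)
        [Ax] p0 ⊢ p0
        [Ax] p0 ⊢ p0
    [∨I₁] p0 ⊢ ((p0 ∧ p0) ∨ p0)
      [∧I] p0 ⊢ (p0 ∧ p0)
        [Ax] p0 ⊢ p0
        [Ax] p0 ⊢ p0

Result: YES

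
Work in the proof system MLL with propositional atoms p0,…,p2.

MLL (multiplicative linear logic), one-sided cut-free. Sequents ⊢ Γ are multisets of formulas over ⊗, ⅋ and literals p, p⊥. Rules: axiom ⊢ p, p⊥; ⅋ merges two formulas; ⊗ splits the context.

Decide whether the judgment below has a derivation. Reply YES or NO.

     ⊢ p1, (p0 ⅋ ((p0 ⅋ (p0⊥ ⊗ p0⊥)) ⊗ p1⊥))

Proof tree:
[⅋]  ⊢ p1, (p0 ⅋ ((p0 ⅋ (p0⊥ ⊗ p0⊥)) ⊗ p1⊥))
  [⊗]  ⊢ p0, p1, ((p0 ⅋ (p0⊥ ⊗ p0⊥)) ⊗ p1⊥)
    [⅋]  ⊢ p0, (p0 ⅋ (p0⊥ ⊗ p0⊥))
      [⊗]  ⊢ p0, p0, (p0⊥ ⊗ p0⊥)
        [Ax]  ⊢ p0, p0⊥
        [Ax]  ⊢ p0, p0⊥
    [Ax]  ⊢ p1, p1⊥

Result: YES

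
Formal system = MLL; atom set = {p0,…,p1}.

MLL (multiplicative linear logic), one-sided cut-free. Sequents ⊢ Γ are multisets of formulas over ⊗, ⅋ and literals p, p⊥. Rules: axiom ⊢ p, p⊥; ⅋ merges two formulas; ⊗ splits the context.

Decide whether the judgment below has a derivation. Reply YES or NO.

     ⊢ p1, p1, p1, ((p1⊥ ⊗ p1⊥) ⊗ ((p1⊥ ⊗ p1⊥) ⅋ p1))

Derivation trace:
[⊗]  ⊢ p1, p1, p1, ((p1⊥ ⊗ p1⊥) ⊗ ((p1⊥ ⊗ p1⊥) ⅋ p1))
  [⊗]  ⊢ p1, p1, (p1⊥ ⊗ p1⊥)
    [Ax]  ⊢ p1, p1⊥
    [Ax]  ⊢ p1, p1⊥
  [⅋]  ⊢ p1, ((p1⊥ ⊗ p1⊥) ⅋ p1)
    [⊗]  ⊢ p1, p1, (p1⊥ ⊗ p1⊥)
      [Ax]  ⊢ p1, p1⊥
      [Ax]  ⊢ p1, p1⊥

Result: YES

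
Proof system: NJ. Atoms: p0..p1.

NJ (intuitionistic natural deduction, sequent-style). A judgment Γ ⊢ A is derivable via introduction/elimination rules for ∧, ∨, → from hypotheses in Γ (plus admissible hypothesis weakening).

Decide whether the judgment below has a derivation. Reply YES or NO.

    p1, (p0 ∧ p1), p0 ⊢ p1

Proof tree:
[Wk] p1, (p0 ∧ p1), p0 ⊢ p1
  [Wk] p1, (p0 ∧ p1) ⊢ p1
    [Ax] p1 ⊢ p1

Result: YES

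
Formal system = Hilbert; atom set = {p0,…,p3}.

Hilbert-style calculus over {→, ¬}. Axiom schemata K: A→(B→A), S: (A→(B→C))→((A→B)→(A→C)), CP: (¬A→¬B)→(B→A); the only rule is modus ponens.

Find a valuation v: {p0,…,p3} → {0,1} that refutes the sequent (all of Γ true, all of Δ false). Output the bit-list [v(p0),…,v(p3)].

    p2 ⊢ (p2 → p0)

Truth-table refutation:
  v=0000: Γ:[p2=F] Δ:[(p2 → p0)=T] refutes=False
  v=0001: Γ:[p2=F] Δ:[(p2 → p0)=T] refutes=False
  v=0010: Γ:[p2=T] Δ:[(p2 → p0)=F] refutes=True  ← countermodel

Result: [0, 0, 1, 0]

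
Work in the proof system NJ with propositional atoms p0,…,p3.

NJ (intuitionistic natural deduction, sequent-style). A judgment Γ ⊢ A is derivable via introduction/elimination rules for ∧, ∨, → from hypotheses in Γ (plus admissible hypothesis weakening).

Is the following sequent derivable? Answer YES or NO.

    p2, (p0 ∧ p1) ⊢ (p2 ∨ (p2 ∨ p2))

Derivation trace:
[∨I₂] p2, (p0 ∧ p1) ⊢ (p2 ∨ (p2 ∨ p2))
  [∨I₂] p2, (p0 ∧ p1) ⊢ (p2 ∨ p2)
    [Wk] p2, (p0 ∧ p1) ⊢ p2
      [Ax] p2 ⊢ p2

Result: YES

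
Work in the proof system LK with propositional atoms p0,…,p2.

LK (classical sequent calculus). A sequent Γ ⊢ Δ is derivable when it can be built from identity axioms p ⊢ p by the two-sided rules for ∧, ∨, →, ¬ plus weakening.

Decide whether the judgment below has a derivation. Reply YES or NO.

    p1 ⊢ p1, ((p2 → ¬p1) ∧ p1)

Derivation trace:
[∧R] p1 ⊢ p1, ((p2 → ¬p1) ∧ p1)
  [→R]  ⊢ p1, (p2 → ¬p1)
    [WL] p2 ⊢ p1, ¬p1
      [¬R]  ⊢ p1, ¬p1
        [Ax] p1 ⊢ p1
  [Ax] p1 ⊢ p1

Result: YES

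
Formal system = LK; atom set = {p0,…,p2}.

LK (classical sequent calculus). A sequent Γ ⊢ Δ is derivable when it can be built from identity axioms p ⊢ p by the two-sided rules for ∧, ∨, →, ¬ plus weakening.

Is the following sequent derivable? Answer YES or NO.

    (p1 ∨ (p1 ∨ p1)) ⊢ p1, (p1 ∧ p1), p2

Derivation (root first):
[∨L] (p1 ∨ (p1 ∨ p1)) ⊢ p1, (p1 ∧ p1), p2
  [WR] p1 ⊢ (p1 ∧ p1), p2
    [∧R] p1 ⊢ (p1 ∧ p1)
      [Ax] p1 ⊢ p1
      [Ax] p1 ⊢ p1
  [∨L] (p1 ∨ p1) ⊢ p1, (p1 ∧ p1), p2
    [WR] p1 ⊢ (p1 ∧ p1), p2
      [∧R] p1 ⊢ (p1 ∧ p1)
        [Ax] p1 ⊢ p1
        [Ax] p1 ⊢ p1
    [Ax] p1 ⊢ p1

Result: YES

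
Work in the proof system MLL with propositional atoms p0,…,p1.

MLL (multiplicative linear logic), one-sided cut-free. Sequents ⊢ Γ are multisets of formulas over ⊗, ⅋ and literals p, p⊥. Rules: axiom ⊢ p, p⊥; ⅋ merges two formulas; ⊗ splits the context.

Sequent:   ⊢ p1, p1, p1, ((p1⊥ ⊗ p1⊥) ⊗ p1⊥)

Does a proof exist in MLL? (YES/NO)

Derivation (root first):
[⊗]  ⊢ p1, p1, p1, ((p1⊥ ⊗ p1⊥) ⊗ p1⊥)
  [⊗]  ⊢ p1, p1, (p1⊥ ⊗ p1⊥)
    [Ax]  ⊢ p1, p1⊥
    [Ax]  ⊢ p1, p1⊥
  [Ax]  ⊢ p1, p1⊥

Result: YES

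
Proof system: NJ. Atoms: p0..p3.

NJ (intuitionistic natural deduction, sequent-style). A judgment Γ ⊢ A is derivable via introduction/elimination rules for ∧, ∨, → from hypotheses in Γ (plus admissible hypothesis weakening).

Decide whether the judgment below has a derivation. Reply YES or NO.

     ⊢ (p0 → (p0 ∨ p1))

Derivation trace:
[→I]  ⊢ (p0 → (p0 ∨ p1))
  [∨I₁] p0 ⊢ (p0 ∨ p1)
    [Ax] p0 ⊢ p0

Result: YES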